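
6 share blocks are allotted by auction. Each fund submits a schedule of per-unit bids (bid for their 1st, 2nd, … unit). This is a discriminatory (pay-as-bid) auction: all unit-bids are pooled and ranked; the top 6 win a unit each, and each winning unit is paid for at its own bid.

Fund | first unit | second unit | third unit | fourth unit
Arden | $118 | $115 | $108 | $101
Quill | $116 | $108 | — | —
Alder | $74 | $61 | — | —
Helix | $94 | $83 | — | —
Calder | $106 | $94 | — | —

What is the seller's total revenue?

Total revenue: $671

Pooled unit-bids ranked (top 6): 118 (Arden-1), 116 (Quill-1), 115 (Arden-2), 108 (Arden-3), 108 (Quill-2), 106 (Calder-1)
Next rejected bid: $101 (not a price — pay-as-bid).
Each winning unit pays its own bid.
Revenue = 118 + 116 + 115 + 108 + 108 + 106 = $671.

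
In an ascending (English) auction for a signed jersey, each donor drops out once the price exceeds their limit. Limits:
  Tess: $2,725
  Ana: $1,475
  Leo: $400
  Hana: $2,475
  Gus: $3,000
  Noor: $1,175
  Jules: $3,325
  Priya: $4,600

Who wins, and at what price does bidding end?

Open ascending-bid auction: the price rises until one bidder remains; the winner pays the price at which the last rival dropped out.
Limits in order: 4,600 (Priya) > 3,325 (Jules) > 3,000 (Gus) > 2,725 (Tess) > 2,475 (Hana) > 1,475 (Ana) > …
Once the price passes $3,325, only Priya is left; the hammer falls at Jules's limit of $3,325.

Priya wins at $3,325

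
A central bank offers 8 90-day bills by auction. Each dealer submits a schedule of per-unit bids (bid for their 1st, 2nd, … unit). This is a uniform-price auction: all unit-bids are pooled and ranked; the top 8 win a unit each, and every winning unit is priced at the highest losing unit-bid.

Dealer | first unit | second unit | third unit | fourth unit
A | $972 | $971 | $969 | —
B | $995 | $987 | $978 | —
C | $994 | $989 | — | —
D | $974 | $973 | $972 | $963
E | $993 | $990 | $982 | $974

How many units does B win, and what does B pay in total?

B: 3 units, pays $2,922

Merging the schedules and taking the best 8: 995 (B-1), 994 (C-1), 993 (E-1), 990 (E-2), 989 (C-2), 987 (B-2), 982 (E-3), 978 (B-3)
The (k+1)-th unit-bid is $974.
B wins 3 unit(s) at $974 each.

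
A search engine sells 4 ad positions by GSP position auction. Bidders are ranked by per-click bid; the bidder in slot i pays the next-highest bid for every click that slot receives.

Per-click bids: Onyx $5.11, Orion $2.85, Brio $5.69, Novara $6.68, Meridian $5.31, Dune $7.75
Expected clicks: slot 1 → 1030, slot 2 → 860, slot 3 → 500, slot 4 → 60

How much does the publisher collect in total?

Ranked by bid: $7.75 (Dune) > $6.68 (Novara) > $5.69 (Brio) > $5.31 (Meridian) > $5.11 (Onyx) > …
Slot 1: Dune pays $6.68 × 1030 = $6880.40
Slot 2: Novara pays $5.69 × 860 = $4893.40
Slot 3: Brio pays $5.31 × 500 = $2655.00
Slot 4: Meridian pays $5.11 × 60 = $306.60
Total = $14735.40

Total revenue: $14735.40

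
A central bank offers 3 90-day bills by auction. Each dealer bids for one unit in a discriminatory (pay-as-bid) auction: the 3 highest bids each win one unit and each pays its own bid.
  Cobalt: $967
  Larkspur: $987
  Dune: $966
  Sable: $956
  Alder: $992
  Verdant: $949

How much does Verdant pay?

Ordering the bids: 992 (Alder), 987 (Larkspur), 967 (Cobalt), 966 (Dune), 956 (Sable), …
Top 3: Alder, Larkspur, Cobalt.
Verdant does not win → $0.

Verdant pays $0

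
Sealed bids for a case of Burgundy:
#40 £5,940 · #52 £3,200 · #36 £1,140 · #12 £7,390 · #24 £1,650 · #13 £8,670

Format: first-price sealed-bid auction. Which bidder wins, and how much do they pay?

#13 pays £8,670

Rule: the highest bidder wins and pays their own bid.
Bids ranked: 8,670 (#13) > 7,390 (#12) > 5,940 (#40) > 3,200 (#52) > 1,650 (#24) > 1,140 (#36)
First-price: #13 pays what they bid, £8,670.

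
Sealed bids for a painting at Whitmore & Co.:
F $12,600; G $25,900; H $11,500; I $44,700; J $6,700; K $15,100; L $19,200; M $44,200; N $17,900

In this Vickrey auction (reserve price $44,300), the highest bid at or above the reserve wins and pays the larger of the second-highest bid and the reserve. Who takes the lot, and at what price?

Vickrey auction (reserve price $44,300): the highest bid at or above the reserve wins and pays the larger of the second-highest bid and the reserve.
Bids in order: 44,700 (I) > 44,200 (M) > 25,900 (G) > 19,200 (L) > 17,900 (N) > 15,100 (K) > …
Highest eligible bid: I at $44,700.
Second-highest bid $44,200 is below the reserve $44,300, so the reserve binds → payment $44,300.

I pays $44,300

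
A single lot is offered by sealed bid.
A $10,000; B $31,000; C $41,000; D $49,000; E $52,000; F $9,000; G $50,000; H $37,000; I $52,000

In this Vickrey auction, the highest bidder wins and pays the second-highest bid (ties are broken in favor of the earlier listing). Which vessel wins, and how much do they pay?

E pays $52,000

Bids in order: 52,000 (E) > 52,000 (I) > 50,000 (G) > 49,000 (D) > 41,000 (C) > 37,000 (H) > …
E and I tie at $52,000; tie-break gives it to E.
E is highest; pays the second-highest bid, $52,000.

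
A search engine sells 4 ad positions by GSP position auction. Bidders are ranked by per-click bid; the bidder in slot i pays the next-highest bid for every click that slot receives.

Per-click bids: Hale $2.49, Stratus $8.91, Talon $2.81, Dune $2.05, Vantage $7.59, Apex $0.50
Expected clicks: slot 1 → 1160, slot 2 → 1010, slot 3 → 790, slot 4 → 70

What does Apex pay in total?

Apex pays $0.00

Ranked by bid: $8.91 (Stratus) > $7.59 (Vantage) > $2.81 (Talon) > $2.49 (Hale) > $2.05 (Dune) > …
Apex ranks below slot 4 → no slot, pays nothing.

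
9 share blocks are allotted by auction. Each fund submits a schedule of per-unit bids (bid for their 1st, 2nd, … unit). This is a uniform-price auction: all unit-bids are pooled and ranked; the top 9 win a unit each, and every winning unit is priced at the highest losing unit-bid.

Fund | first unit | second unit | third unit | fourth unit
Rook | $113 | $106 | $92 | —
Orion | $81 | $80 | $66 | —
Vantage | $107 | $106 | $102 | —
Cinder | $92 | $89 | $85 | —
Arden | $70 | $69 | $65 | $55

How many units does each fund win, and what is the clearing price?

Merging the schedules and taking the best 9: 113 (Rook-1), 107 (Vantage-1), 106 (Rook-2), 106 (Vantage-2), 102 (Vantage-3), 92 (Rook-3), 92 (Cinder-1), 89 (Cinder-2), 85 (Cinder-3)
First bid not allocated: $81.
Allocation: Cinder 3, Rook 3, Vantage 3.

Cinder 3, Rook 3, Vantage 3; clearing price $81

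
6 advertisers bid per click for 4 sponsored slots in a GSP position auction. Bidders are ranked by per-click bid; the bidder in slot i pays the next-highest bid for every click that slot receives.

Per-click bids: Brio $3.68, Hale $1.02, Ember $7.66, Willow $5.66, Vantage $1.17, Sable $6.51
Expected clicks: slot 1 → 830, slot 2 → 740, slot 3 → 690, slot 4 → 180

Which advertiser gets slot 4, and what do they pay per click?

Brio; $1.17 per click

Sorting advertisers: $7.66 (Ember) > $6.51 (Sable) > $5.66 (Willow) > $3.68 (Brio) > $1.17 (Vantage) > …
Slot 4 goes to the fourth-ranked bidder, Brio, who pays the next bid down: $1.17/click.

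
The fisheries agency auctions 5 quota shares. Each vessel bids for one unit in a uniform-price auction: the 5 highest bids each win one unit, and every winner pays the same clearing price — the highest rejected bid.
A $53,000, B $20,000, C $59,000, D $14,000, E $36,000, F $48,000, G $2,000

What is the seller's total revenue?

Bids ranked high→low: 59,000 (C), 53,000 (A), 48,000 (F), 36,000 (E), 20,000 (B), 14,000 (D), 2,000 (G)
Top 5: C, A, F, E, B.
Clearing price = highest rejected bid = $14,000.
Total revenue = 5 × $14,000 = $70,000.

Total revenue: $70,000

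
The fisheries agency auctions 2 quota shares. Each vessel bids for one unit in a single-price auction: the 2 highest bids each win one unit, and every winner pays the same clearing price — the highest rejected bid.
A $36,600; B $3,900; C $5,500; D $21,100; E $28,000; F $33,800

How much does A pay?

Sorting: 36,600 (A), 33,800 (F), 28,000 (E), 21,100 (D), …
Winners (2 units): A, F.
Clearing price = highest rejected bid = $28,000.
A wins → pays $28,000.

A pays $28,000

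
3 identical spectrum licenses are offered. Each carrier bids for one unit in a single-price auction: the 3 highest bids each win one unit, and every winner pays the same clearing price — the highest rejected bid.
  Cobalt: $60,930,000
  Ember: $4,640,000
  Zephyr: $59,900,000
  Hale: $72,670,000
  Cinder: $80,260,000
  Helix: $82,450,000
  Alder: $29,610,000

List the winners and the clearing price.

Helix, Cinder, Hale; each pays $60,930,000

Ordering the bids: 82,450,000 (Helix), 80,260,000 (Cinder), 72,670,000 (Hale), 60,930,000 (Cobalt), 59,900,000 (Zephyr), …
Winners (3 units): Helix, Cinder, Hale.
Clearing price = highest rejected bid = $60,930,000.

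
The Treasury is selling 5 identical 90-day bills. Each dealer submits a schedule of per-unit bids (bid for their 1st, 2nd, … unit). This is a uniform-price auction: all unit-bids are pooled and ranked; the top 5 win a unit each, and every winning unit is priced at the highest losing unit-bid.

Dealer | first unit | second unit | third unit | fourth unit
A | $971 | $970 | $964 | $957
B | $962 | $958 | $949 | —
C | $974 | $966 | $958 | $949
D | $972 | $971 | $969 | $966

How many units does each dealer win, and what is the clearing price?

All unit-bids, highest first — top 5: 974 (C-1), 972 (D-1), 971 (A-1), 971 (D-2), 970 (A-2)
First bid not allocated: $969.
Allocation: A 2, C 1, D 2.

A 2, C 1, D 2; clearing price $969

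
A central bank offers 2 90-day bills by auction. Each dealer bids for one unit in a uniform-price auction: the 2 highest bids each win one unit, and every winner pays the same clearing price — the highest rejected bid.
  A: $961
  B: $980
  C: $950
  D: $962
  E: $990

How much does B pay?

B pays $962

Ordering the bids: 990 (E), 980 (B), 962 (D), 961 (A), …
Winners (2 units): E, B.
First losing bid is D's $962, which sets the uniform price.
B wins → pays $962.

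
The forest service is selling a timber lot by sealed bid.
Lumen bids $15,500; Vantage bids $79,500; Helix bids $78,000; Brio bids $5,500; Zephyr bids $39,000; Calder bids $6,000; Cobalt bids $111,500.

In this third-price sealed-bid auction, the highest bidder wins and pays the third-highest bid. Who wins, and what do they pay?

Bids in order: 111,500 (Cobalt) > 79,500 (Vantage) > 78,000 (Helix) > 39,000 (Zephyr) > 15,500 (Lumen) > 6,000 (Calder) > …
Cobalt is highest; pays the third-highest bid, $78,000.

Cobalt pays $78,000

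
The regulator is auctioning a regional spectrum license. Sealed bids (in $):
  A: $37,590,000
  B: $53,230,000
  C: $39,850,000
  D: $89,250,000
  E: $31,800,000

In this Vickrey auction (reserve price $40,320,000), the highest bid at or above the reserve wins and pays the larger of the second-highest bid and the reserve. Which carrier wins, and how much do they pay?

D pays $53,230,000

Bids ranked: 89,250,000 (D) > 53,230,000 (B) > 39,850,000 (C) > 37,590,000 (A) > 31,800,000 (E)
Highest eligible bid: D at $89,250,000.
max(second-highest $53,230,000, reserve $40,320,000) = $53,230,000; the reserve does not bind.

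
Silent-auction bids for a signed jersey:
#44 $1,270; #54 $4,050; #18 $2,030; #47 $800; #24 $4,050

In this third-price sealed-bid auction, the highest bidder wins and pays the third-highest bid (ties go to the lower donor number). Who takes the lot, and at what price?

#24 pays $2,030

Bids in order: 4,050 (#24) > 4,050 (#54) > 2,030 (#18) > 1,270 (#44) > 800 (#47)
#24 and #54 tie at $4,050; tie-break gives it to #24.
#24 is highest; pays the third-highest bid, $2,030.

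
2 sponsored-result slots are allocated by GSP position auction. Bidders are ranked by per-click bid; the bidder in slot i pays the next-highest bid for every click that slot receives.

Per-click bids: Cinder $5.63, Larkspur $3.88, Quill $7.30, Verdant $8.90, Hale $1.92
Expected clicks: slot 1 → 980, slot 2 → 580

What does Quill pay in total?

Quill pays $3265.40

Per-click bids in order: $8.90 (Verdant) > $7.30 (Quill) > $5.63 (Cinder) > …
Quill holds slot 2 → pays next bid $5.63 × 580 clicks = $3265.40.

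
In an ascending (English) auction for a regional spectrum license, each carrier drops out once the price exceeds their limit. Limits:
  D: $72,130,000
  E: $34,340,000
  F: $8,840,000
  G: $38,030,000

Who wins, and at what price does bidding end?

D wins at $38,030,000

Limits in order: 72,130,000 (D) > 38,030,000 (G) > 34,340,000 (E) > 8,840,000 (F)
Bidding ends when G exits at $38,030,000; D takes it.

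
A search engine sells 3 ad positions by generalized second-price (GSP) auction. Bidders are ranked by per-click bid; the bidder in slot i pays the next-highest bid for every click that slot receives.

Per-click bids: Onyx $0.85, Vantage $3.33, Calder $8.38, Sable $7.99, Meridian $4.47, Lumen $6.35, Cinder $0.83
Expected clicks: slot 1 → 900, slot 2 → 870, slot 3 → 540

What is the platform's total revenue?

Per-click bids in order: $8.38 (Calder) > $7.99 (Sable) > $6.35 (Lumen) > $4.47 (Meridian) > …
Slot 1: Calder pays $7.99 × 900 = $7191.00
Slot 2: Sable pays $6.35 × 870 = $5524.50
Slot 3: Lumen pays $4.47 × 540 = $2413.80
Total = $15129.30

Total revenue: $15129.30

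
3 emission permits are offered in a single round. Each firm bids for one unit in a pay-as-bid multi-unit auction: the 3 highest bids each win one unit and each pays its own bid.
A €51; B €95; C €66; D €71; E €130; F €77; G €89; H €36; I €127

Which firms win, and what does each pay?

Bids ranked high→low: 130 (E), 127 (I), 95 (B), 89 (G), 77 (F), …
Winners (3 units): E, I, B.
Each winner pays its own bid: E €130, I €127, B €95.

E €130, I €127, B €95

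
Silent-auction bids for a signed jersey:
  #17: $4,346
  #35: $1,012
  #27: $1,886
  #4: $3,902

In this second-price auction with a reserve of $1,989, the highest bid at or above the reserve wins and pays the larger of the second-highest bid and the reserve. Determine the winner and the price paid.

Rule: the highest bid at or above the reserve wins and pays the larger of the second-highest bid and the reserve.
Sorting bids: 4,346 (#17) > 3,902 (#4) > 1,886 (#27) > 1,012 (#35)
#17 has the top bid at or above the reserve ($4,346).
Second-highest bid $3,902 exceeds the reserve $1,989 → payment $3,902.

#17 pays $3,902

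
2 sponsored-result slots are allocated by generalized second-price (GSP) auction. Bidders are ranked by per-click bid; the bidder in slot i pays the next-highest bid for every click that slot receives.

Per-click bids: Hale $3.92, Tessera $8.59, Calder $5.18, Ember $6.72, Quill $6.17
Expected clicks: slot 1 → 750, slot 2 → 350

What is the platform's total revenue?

Sorting advertisers: $8.59 (Tessera) > $6.72 (Ember) > $6.17 (Quill) > …
Slot 1: Tessera pays $6.72 × 750 = $5040.00
Slot 2: Ember pays $6.17 × 350 = $2159.50
Total = $7199.50

Total revenue: $7199.50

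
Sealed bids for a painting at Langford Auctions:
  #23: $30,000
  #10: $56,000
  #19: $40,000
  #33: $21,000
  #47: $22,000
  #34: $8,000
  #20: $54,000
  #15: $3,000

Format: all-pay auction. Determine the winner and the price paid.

Rule: the highest bidder wins the item, but every bidder pays their own bid.
Bids ranked: 56,000 (#10) > 54,000 (#20) > 40,000 (#19) > 30,000 (#23) > 22,000 (#47) > 21,000 (#33) > …
#10 wins with the top bid; all bids are sunk regardless.

#10 pays $56,000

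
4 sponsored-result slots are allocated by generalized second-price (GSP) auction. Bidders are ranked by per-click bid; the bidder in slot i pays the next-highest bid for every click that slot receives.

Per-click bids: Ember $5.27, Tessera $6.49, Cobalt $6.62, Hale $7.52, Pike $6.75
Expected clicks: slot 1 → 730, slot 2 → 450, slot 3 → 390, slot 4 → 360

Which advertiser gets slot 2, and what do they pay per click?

Sorting advertisers: $7.52 (Hale) > $6.75 (Pike) > $6.62 (Cobalt) > $6.49 (Tessera) > $5.27 (Ember)
Slot 2 goes to the second-ranked bidder, Pike, who pays the next bid down: $6.62/click.

Pike; $6.62 per click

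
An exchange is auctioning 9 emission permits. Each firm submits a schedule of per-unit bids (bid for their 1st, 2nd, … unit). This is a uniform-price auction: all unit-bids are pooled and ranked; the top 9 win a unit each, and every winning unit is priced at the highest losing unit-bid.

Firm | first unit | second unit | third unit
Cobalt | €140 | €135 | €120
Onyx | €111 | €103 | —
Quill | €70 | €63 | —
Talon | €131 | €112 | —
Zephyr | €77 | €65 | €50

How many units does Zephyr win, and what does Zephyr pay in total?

Zephyr: 1 unit, pays €65

Pooled unit-bids ranked (top 9): 140 (Cobalt-1), 135 (Cobalt-2), 131 (Talon-1), 120 (Cobalt-3), 112 (Talon-2), 111 (Onyx-1), 103 (Onyx-2), 77 (Zephyr-1), 70 (Quill-1)
First bid not allocated: €65.
Zephyr wins 1 unit(s) at €65 each.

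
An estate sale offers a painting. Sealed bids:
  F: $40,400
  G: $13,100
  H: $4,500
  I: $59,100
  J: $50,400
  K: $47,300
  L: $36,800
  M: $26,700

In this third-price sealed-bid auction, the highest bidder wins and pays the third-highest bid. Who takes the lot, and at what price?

Third-price sealed-bid auction: the highest bidder wins and pays the third-highest bid.
Sorting bids: 59,100 (I) > 50,400 (J) > 47,300 (K) > 40,400 (F) > 36,800 (L) > 26,700 (M) > …
I is highest; pays the third-highest bid, $47,300.

I pays $47,300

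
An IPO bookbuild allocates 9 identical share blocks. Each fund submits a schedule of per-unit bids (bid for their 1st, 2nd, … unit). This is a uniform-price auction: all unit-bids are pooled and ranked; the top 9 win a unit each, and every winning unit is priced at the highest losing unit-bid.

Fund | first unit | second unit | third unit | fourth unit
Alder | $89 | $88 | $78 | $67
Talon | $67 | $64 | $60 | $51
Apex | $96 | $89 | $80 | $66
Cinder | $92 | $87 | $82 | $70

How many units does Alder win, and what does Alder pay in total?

Merging the schedules and taking the best 9: 96 (Apex-1), 92 (Cinder-1), 89 (Alder-1), 89 (Apex-2), 88 (Alder-2), 87 (Cinder-2), 82 (Cinder-3), 80 (Apex-3), 78 (Alder-3)
Highest rejected unit-bid = $70.
Alder wins 3 unit(s) at $70 each.

Alder: 3 units, pays $210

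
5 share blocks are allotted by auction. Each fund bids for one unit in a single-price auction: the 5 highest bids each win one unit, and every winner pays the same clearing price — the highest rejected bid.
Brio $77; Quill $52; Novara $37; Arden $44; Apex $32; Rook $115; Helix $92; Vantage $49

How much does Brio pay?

Brio pays $44

Ordering the bids: 115 (Rook), 92 (Helix), 77 (Brio), 52 (Quill), 49 (Vantage), 44 (Arden), 37 (Novara), …
Top 5: Rook, Helix, Brio, Quill, Vantage.
Highest unsuccessful bid: $44 → clearing price.
Brio wins → pays $44.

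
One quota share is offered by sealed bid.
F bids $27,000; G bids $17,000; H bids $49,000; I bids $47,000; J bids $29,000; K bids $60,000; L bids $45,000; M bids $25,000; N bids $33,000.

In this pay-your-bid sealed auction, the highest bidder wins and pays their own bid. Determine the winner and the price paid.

Sorting bids: 60,000 (K) > 49,000 (H) > 47,000 (I) > 45,000 (L) > 33,000 (N) > 29,000 (J) > …
K has the highest bid and pays exactly that: $60,000.

K pays $60,000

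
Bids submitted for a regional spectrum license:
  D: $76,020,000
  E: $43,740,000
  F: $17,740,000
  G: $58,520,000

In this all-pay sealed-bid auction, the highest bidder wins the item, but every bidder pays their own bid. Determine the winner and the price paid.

Rule: the highest bidder wins the item, but every bidder pays their own bid.
Bids in order: 76,020,000 (D) > 58,520,000 (G) > 43,740,000 (E) > 17,740,000 (F)
D is highest and takes the item; every bidder forfeits their bid.

D pays $76,020,000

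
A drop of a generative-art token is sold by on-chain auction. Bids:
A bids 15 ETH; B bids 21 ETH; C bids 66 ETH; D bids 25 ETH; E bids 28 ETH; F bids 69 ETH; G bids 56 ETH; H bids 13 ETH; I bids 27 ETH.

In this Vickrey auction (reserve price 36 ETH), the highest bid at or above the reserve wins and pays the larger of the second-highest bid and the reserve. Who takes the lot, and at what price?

Bids ranked: 69 (F) > 66 (C) > 56 (G) > 28 (E) > 27 (I) > 25 (D) > …
F has the top bid at or above the reserve (69 ETH).
Second-highest bid 66 ETH exceeds the reserve 36 ETH → payment 66 ETH.

F pays 66 ETH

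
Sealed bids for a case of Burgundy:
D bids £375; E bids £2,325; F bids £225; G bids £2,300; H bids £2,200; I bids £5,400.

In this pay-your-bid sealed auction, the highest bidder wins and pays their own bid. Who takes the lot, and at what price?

I pays £5,400

Rule: the highest bidder wins and pays their own bid.
Bids ranked: 5,400 (I) > 2,325 (E) > 2,300 (G) > 2,200 (H) > 375 (D) > 225 (F)
I is highest → pays own bid, £5,400.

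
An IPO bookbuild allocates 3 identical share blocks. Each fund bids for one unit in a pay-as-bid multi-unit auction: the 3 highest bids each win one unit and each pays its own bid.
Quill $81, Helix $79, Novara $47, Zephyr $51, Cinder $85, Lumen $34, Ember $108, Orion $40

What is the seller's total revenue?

Total revenue: $274

Sorting: 108 (Ember), 85 (Cinder), 81 (Quill), 79 (Helix), 51 (Zephyr), …
The 3 highest are Ember, Cinder, Quill.
Total revenue = 108 + 85 + 81 = $274.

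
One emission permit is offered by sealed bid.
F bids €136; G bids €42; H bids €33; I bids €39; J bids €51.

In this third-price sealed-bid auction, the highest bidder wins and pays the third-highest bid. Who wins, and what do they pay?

F pays €42

Bids in order: 136 (F) > 51 (J) > 42 (G) > 39 (I) > 33 (H)
F is highest; pays the third-highest bid, €42.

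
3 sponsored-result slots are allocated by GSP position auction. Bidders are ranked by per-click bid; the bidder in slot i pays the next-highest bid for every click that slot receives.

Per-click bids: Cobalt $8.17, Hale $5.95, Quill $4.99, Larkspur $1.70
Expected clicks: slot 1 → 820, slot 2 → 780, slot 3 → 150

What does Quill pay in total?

Sorting advertisers: $8.17 (Cobalt) > $5.95 (Hale) > $4.99 (Quill) > $1.70 (Larkspur)
Quill holds slot 3 → pays next bid $1.70 × 150 clicks = $255.00.

Quill pays $255.00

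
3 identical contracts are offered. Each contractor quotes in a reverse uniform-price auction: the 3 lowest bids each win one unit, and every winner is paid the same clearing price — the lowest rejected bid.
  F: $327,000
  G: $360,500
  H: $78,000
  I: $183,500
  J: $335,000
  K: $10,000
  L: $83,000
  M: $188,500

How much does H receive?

Ordering the bids: 10,000 (K), 78,000 (H), 83,000 (L), 183,500 (I), 188,500 (M), …
Lowest 3: K, H, L.
First losing bid is I's $183,500, which sets the uniform price.
H wins → is paid $183,500.

H is paid $183,500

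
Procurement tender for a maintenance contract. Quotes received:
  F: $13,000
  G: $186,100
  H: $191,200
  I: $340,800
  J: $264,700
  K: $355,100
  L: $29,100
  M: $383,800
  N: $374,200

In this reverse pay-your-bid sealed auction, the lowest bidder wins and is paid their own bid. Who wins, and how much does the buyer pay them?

Sorting bids: 13,000 (F) < 29,100 (L) < 186,100 (G) < 191,200 (H) < 264,700 (J) < 340,800 (I) < …
F has the lowest bid and is paid exactly that: $13,000.

F is paid $13,000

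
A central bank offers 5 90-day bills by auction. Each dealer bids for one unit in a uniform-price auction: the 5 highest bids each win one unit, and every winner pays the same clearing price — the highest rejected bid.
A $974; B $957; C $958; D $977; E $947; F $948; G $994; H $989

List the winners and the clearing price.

G, H, D, A, C; each pays $957

Sorting: 994 (G), 989 (H), 977 (D), 974 (A), 958 (C), 957 (B), 948 (F), …
Winners (5 units): G, H, D, A, C.
Clearing price = highest rejected bid = $957.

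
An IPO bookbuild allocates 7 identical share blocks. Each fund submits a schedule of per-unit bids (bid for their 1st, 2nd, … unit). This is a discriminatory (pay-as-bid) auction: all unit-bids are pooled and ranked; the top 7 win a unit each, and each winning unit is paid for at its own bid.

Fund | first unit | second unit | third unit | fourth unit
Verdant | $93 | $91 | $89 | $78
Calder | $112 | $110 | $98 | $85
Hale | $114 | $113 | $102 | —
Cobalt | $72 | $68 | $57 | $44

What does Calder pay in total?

Calder pays $320

Merging the schedules and taking the best 7: 114 (Hale-1), 113 (Hale-2), 112 (Calder-1), 110 (Calder-2), 102 (Hale-3), 98 (Calder-3), 93 (Verdant-1)
Next rejected bid: $91 (not a price — pay-as-bid).
Calder's winning unit-bids: 112 + 110 + 98 = $320.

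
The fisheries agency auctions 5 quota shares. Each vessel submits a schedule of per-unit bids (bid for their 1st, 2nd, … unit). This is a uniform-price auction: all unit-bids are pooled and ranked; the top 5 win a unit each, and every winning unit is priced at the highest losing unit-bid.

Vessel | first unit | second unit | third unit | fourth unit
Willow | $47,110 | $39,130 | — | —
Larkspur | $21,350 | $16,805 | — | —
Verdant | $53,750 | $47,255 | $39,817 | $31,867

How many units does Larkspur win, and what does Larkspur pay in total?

Larkspur: 0 units, pays $0

Pooled unit-bids ranked (top 5): 53,750 (Verdant-1), 47,255 (Verdant-2), 47,110 (Willow-1), 39,817 (Verdant-3), 39,130 (Willow-2)
The (k+1)-th unit-bid is $31,867.
Larkspur wins 0 unit(s) at $31,867 each.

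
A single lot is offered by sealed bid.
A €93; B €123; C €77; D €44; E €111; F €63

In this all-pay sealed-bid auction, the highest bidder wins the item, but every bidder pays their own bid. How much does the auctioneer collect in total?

Bids in order: 123 (B) > 111 (E) > 93 (A) > 77 (C) > 63 (F) > 44 (D)
B wins with the top bid; all bids are sunk regardless.
Every bidder forfeits their bid regardless of winning.
Revenue = 93 + 123 + 77 + 44 + 111 + 63 = €511.

Total revenue: €511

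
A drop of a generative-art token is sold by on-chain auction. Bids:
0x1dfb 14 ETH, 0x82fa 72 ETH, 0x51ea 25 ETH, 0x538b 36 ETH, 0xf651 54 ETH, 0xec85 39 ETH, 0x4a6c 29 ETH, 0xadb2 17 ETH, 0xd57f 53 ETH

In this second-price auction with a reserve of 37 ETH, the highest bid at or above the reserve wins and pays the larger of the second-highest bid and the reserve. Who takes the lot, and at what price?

Second-price auction with a reserve of 37 ETH: the highest bid at or above the reserve wins and pays the larger of the second-highest bid and the reserve.
Bids in order: 72 (0x82fa) > 54 (0xf651) > 53 (0xd57f) > 39 (0xec85) > 36 (0x538b) > 29 (0x4a6c) > …
Highest eligible bid: 0x82fa at 72 ETH.
max(second-highest 54 ETH, reserve 37 ETH) = 54 ETH; the reserve does not bind.

0x82fa pays 54 ETH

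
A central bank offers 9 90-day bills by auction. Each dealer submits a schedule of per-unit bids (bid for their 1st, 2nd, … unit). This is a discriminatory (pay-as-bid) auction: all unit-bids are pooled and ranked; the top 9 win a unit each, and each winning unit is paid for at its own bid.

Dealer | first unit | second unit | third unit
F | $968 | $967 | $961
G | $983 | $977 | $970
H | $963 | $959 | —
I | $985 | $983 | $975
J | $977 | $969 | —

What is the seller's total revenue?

Total revenue: $8,787

Merging the schedules and taking the best 9: 985 (I-1), 983 (G-1), 983 (I-2), 977 (G-2), 977 (J-1), 975 (I-3), 970 (G-3), 969 (J-2), 968 (F-1)
Next rejected bid: $967 (not a price — pay-as-bid).
Each winning unit pays its own bid.
Revenue = 985 + 983 + 983 + 977 + 977 + 975 + 970 + 969 + 968 = $8,787.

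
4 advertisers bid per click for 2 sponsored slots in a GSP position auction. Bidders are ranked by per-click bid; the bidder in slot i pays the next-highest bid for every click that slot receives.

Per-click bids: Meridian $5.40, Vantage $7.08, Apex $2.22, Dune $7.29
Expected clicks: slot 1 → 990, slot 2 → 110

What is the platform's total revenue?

Ranked by bid: $7.29 (Dune) > $7.08 (Vantage) > $5.40 (Meridian) > …
Slot 1: Dune pays $7.08 × 990 = $7009.20
Slot 2: Vantage pays $5.40 × 110 = $594.00
Total = $7603.20

Total revenue: $7603.20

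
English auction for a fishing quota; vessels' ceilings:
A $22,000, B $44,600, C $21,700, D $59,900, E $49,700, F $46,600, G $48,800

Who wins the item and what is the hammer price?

D wins at $49,700

Ascending (English) auction: the price rises until one bidder remains; the winner pays the price at which the last rival dropped out.
Limits ranked: 59,900 (D) > 49,700 (E) > 48,800 (G) > 46,600 (F) > 44,600 (B) > 22,000 (A) > …
E is the last rival to drop out, at $49,700; D remains and wins at that price.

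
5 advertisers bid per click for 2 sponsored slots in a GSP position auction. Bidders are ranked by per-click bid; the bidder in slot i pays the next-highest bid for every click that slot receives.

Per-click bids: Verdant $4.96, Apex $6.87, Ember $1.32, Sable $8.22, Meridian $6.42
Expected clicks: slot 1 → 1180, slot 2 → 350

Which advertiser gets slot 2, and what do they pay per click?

Apex; $6.42 per click

Sorting advertisers: $8.22 (Sable) > $6.87 (Apex) > $6.42 (Meridian) > …
Slot 2 goes to the second-ranked bidder, Apex, who pays the next bid down: $6.42/click.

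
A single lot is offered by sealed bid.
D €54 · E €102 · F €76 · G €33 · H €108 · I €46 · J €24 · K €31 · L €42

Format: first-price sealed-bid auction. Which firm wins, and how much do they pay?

Sorting bids: 108 (H) > 102 (E) > 76 (F) > 54 (D) > 46 (I) > 42 (L) > …
First-price: H pays what they bid, €108.

H pays €108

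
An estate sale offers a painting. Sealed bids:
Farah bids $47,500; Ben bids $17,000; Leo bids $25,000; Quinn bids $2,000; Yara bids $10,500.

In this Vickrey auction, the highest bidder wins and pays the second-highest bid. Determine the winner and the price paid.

Farah pays $25,000

Bids ranked: 47,500 (Farah) > 25,000 (Leo) > 17,000 (Ben) > 10,500 (Yara) > 2,000 (Quinn)
Farah is highest; pays the second-highest bid, $25,000.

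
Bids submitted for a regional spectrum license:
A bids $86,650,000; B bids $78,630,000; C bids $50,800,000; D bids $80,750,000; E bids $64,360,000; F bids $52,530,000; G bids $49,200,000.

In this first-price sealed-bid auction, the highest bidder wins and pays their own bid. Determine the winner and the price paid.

A pays $86,650,000

Rule: the highest bidder wins and pays their own bid.
Bids in order: 86,650,000 (A) > 80,750,000 (D) > 78,630,000 (B) > 64,360,000 (E) > 52,530,000 (F) > 50,800,000 (C) > …
A is highest → pays own bid, $86,650,000.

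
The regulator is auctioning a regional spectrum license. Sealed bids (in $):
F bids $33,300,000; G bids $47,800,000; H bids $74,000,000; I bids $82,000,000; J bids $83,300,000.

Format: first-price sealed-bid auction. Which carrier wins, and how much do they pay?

Bids ranked: 83,300,000 (J) > 82,000,000 (I) > 74,000,000 (H) > 47,800,000 (G) > 33,300,000 (F)
First-price: J pays what they bid, $83,300,000.

J pays $83,300,000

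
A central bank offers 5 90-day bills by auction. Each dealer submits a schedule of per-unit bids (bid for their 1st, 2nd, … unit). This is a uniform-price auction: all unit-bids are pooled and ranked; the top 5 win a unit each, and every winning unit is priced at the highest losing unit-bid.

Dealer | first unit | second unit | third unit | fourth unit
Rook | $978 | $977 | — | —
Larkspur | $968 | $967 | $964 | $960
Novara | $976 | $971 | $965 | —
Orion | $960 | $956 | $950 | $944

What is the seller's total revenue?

Merging the schedules and taking the best 5: 978 (Rook-1), 977 (Rook-2), 976 (Novara-1), 971 (Novara-2), 968 (Larkspur-1)
Highest rejected unit-bid = $967.
Allocation: Larkspur 1, Novara 2, Rook 2. Every unit priced at $967.
Revenue = 5 × 967 = $4,835.

Total revenue: $4,835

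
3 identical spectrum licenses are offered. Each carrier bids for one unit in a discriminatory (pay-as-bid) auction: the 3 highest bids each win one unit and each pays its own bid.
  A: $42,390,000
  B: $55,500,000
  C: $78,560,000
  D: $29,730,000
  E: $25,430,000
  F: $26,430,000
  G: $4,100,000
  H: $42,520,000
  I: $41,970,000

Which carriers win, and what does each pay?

Bids ranked high→low: 78,560,000 (C), 55,500,000 (B), 42,520,000 (H), 42,390,000 (A), 41,970,000 (I), …
The 3 highest are C, B, H.
Each winner pays its own bid: C $78,560,000, B $55,500,000, H $42,520,000.

C $78,560,000, B $55,500,000, H $42,520,000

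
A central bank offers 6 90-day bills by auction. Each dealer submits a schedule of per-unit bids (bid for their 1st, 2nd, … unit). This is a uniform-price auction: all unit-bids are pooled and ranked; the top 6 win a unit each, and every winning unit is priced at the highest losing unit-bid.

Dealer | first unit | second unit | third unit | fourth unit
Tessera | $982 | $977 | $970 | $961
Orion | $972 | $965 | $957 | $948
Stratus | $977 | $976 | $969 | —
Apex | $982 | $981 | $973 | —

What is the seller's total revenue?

Total revenue: $5,838

All unit-bids, highest first — top 6: 982 (Tessera-1), 982 (Apex-1), 981 (Apex-2), 977 (Tessera-2), 977 (Stratus-1), 976 (Stratus-2)
First bid not allocated: $973.
Allocation: Apex 2, Stratus 2, Tessera 2. Every unit priced at $973.
Revenue = 6 × 973 = $5,838.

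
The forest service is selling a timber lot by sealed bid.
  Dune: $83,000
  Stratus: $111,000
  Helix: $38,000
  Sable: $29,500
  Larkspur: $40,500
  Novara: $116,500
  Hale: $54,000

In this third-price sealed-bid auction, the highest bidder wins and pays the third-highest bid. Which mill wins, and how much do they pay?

Bids ranked: 116,500 (Novara) > 111,000 (Stratus) > 83,000 (Dune) > 54,000 (Hale) > 40,500 (Larkspur) > 38,000 (Helix) > …
Novara is highest; pays the third-highest bid, $83,000.

Novara pays $83,000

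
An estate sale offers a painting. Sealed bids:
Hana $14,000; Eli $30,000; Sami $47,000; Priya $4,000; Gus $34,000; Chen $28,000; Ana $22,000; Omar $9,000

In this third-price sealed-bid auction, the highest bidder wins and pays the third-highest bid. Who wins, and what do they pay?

Sami pays $30,000

Sorting bids: 47,000 (Sami) > 34,000 (Gus) > 30,000 (Eli) > 28,000 (Chen) > 22,000 (Ana) > 14,000 (Hana) > …
Sami wins; payment is bid #3 in the ranking = $30,000.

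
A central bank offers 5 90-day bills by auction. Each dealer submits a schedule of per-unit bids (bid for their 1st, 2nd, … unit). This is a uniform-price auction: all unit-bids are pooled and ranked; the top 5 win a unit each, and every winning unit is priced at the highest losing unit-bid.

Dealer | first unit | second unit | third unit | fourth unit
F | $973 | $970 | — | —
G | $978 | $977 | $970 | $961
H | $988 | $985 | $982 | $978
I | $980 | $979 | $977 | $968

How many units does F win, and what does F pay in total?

F: 0 units, pays $0

Merging the schedules and taking the best 5: 988 (H-1), 985 (H-2), 982 (H-3), 980 (I-1), 979 (I-2)
The (k+1)-th unit-bid is $978.
F wins 0 unit(s) at $978 each.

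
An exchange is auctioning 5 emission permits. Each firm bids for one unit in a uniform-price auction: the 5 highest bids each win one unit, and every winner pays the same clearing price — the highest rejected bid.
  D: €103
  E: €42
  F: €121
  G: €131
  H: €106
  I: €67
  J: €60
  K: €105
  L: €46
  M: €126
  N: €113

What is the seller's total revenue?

Total revenue: €525

Ordering the bids: 131 (G), 126 (M), 121 (F), 113 (N), 106 (H), 105 (K), 103 (D), …
Top 5: G, M, F, N, H.
Highest unsuccessful bid: €105 → clearing price.
Total revenue = 5 × €105 = €525.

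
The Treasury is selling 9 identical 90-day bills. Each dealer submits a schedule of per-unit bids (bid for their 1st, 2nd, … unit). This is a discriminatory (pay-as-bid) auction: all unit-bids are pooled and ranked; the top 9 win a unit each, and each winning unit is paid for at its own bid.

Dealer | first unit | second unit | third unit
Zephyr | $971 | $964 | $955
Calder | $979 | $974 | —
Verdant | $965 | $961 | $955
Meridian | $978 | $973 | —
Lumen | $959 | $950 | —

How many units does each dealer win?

Calder 2, Lumen 1, Meridian 2, Verdant 2, Zephyr 2

All unit-bids, highest first — top 9: 979 (Calder-1), 978 (Meridian-1), 974 (Calder-2), 973 (Meridian-2), 971 (Zephyr-1), 965 (Verdant-1), 964 (Zephyr-2), 961 (Verdant-2), 959 (Lumen-1)
Next rejected bid: $955 (not a price — pay-as-bid).
Allocation: Calder 2, Lumen 1, Meridian 2, Verdant 2, Zephyr 2.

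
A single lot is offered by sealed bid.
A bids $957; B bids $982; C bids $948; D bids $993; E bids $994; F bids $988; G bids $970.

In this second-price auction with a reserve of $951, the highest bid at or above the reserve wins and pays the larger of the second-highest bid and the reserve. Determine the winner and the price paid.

E pays $993

Bids ranked: 994 (E) > 993 (D) > 988 (F) > 982 (B) > 970 (G) > 957 (A) > …
E has the top bid at or above the reserve ($994).
Second-highest bid $993 exceeds the reserve $951 → payment $993.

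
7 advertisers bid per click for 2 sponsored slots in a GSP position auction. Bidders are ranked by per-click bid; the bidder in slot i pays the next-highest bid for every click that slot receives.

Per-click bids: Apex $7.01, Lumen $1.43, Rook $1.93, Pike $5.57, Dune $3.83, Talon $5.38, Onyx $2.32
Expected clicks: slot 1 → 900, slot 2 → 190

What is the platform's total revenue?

Total revenue: $6035.20

Per-click bids in order: $7.01 (Apex) > $5.57 (Pike) > $5.38 (Talon) > …
Slot 1: Apex pays $5.57 × 900 = $5013.00
Slot 2: Pike pays $5.38 × 190 = $1022.20
Total = $6035.20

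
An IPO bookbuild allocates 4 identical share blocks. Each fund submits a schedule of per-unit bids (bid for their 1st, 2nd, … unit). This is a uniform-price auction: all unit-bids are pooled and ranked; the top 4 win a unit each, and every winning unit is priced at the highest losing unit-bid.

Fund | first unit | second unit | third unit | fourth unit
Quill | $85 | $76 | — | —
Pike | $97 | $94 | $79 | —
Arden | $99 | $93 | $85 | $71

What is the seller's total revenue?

All unit-bids, highest first — top 4: 99 (Arden-1), 97 (Pike-1), 94 (Pike-2), 93 (Arden-2)
Highest rejected unit-bid = $85.
Allocation: Arden 2, Pike 2. Every unit priced at $85.
Revenue = 4 × 85 = $340.

Total revenue: $340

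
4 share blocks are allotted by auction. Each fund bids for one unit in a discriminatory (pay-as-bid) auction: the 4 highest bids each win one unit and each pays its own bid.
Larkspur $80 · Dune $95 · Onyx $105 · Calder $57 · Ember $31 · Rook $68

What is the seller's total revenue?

Total revenue: $348

Ordering the bids: 105 (Onyx), 95 (Dune), 80 (Larkspur), 68 (Rook), 57 (Calder), 31 (Ember)
The 4 highest are Onyx, Dune, Larkspur, Rook.
Total revenue = 105 + 95 + 80 + 68 = $348.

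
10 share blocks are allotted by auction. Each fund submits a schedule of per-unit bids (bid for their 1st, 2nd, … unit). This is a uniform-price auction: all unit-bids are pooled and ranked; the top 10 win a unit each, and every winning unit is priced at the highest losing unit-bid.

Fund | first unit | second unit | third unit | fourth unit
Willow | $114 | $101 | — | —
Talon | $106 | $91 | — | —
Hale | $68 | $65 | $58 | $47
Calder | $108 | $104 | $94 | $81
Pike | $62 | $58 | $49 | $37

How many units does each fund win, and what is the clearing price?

Pooled unit-bids ranked (top 10): 114 (Willow-1), 108 (Calder-1), 106 (Talon-1), 104 (Calder-2), 101 (Willow-2), 94 (Calder-3), 91 (Talon-2), 81 (Calder-4), 68 (Hale-1), 65 (Hale-2)
First bid not allocated: $62.
Allocation: Calder 4, Hale 2, Talon 2, Willow 2.

Calder 4, Hale 2, Talon 2, Willow 2; clearing price $62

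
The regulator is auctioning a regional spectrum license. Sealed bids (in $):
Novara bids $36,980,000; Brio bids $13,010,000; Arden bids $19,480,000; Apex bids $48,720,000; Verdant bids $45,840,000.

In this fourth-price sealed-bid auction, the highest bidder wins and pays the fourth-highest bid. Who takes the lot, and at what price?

Apex pays $19,480,000

Rule: the highest bidder wins and pays the fourth-highest bid.
Bids in order: 48,720,000 (Apex) > 45,840,000 (Verdant) > 36,980,000 (Novara) > 19,480,000 (Arden) > 13,010,000 (Brio)
Apex wins; payment is bid #4 in the ranking = $19,480,000.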